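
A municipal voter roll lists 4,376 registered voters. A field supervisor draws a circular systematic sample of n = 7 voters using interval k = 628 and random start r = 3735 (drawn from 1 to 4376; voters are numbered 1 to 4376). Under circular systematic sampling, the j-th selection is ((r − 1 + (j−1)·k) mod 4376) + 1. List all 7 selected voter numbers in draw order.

Selection 1: 3735
Selection 2: 3735 + 628 = 4363
Selection 3: 4363 + 628 = 4991 → 4991 − 4376 = 615
Selection 4: 615 + 628 = 1243
Selection 5: 1243 + 628 = 1871
Selection 6: 1871 + 628 = 2499
Selection 7: 2499 + 628 = 3127

3735, 4363, 615, 1243, 1871, 2499, 3127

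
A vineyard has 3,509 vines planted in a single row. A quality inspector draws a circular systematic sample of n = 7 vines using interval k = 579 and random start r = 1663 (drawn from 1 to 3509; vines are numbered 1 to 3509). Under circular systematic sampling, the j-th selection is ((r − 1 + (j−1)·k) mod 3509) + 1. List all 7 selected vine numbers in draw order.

1663, 2242, 2821, 3400, 470, 1049, 1628

Selection 1: 1663
Selection 2: 1663 + 579 = 2242
Selection 3: 2242 + 579 = 2821
Selection 4: 2821 + 579 = 3400
Selection 5: 3400 + 579 = 3979 → 3979 − 3509 = 470
Selection 6: 470 + 579 = 1049
Selection 7: 1049 + 579 = 1628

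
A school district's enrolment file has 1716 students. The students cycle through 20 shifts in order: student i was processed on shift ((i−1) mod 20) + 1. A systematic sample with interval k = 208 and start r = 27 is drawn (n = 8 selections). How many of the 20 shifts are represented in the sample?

Consecutive selections differ by k = 208, so their shift numbers differ by 208 mod 20 = 8.
gcd(208, 20) = 4, so the sample visits 20/4 = 5 distinct residues mod 20.
Start 27 is shift 7; the shifts hit are 3, 7, 11, 15, 19.

5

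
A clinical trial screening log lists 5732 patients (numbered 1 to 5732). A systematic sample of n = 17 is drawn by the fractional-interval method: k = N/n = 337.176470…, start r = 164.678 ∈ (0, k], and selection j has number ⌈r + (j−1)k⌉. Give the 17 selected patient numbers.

165, 502, 840, 1177, 1514, 1851, 2188, 2525, 2863, 3200, 3537, 3874, 4211, 4548, 4886, 5223, 5560

j=1: r + 0k = 164.678 → ⌈·⌉ = 165
j=2: r + 1k = 501.854470… → ⌈·⌉ = 502
j=3: r + 2k = 839.030941… → ⌈·⌉ = 840
j=4: r + 3k = 1176.207411… → ⌈·⌉ = 1177
j=5: r + 4k = 1513.383882… → ⌈·⌉ = 1514
j=6: r + 5k = 1850.560352… → ⌈·⌉ = 1851
j=7: r + 6k = 2187.736823… → ⌈·⌉ = 2188
j=8: r + 7k = 2524.913294… → ⌈·⌉ = 2525
j=9: r + 8k = 2862.089764… → ⌈·⌉ = 2863
j=10: r + 9k = 3199.266235… → ⌈·⌉ = 3200
j=11: r + 10k = 3536.442705… → ⌈·⌉ = 3537
j=12: r + 11k = 3873.619176… → ⌈·⌉ = 3874
j=13: r + 12k = 4210.795647… → ⌈·⌉ = 4211
j=14: r + 13k = 4547.972117… → ⌈·⌉ = 4548
j=15: r + 14k = 4885.148588… → ⌈·⌉ = 4886
j=16: r + 15k = 5222.325058… → ⌈·⌉ = 5223
j=17: r + 16k = 5559.501529… → ⌈·⌉ = 5560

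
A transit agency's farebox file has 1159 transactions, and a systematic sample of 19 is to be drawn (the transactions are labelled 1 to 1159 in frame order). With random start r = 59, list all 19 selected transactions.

k = N/n = 1159/19 = 61
transaction 1: 59
transaction 2: 59 + 61 = 120
transaction 3: 120 + 61 = 181
transaction 4: 181 + 61 = 242
transaction 5: 242 + 61 = 303
transaction 6: 303 + 61 = 364
transaction 7: 364 + 61 = 425
transaction 8: 425 + 61 = 486
transaction 9: 486 + 61 = 547
transaction 10: 547 + 61 = 608
transaction 11: 608 + 61 = 669
transaction 12: 669 + 61 = 730
transaction 13: 730 + 61 = 791
transaction 14: 791 + 61 = 852
transaction 15: 852 + 61 = 913
transaction 16: 913 + 61 = 974
transaction 17: 974 + 61 = 1035
transaction 18: 1035 + 61 = 1096
transaction 19: 1096 + 61 = 1157

59, 120, 181, 242, 303, 364, 425, 486, 547, 608, 669, 730, 791, 852, 913, 974, 1035, 1096, 1157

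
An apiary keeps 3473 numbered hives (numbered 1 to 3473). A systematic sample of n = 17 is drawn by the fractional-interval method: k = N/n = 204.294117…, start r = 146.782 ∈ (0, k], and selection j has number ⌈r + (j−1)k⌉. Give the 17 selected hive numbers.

147, 352, 556, 760, 964, 1169, 1373, 1577, 1782, 1986, 2190, 2395, 2599, 2803, 3007, 3212, 3416

j=1: r + 0k = 146.782 → ⌈·⌉ = 147
j=2: r + 1k = 351.076117… → ⌈·⌉ = 352
j=3: r + 2k = 555.370235… → ⌈·⌉ = 556
j=4: r + 3k = 759.664352… → ⌈·⌉ = 760
j=5: r + 4k = 963.958470… → ⌈·⌉ = 964
j=6: r + 5k = 1168.252588… → ⌈·⌉ = 1169
j=7: r + 6k = 1372.546705… → ⌈·⌉ = 1373
j=8: r + 7k = 1576.840823… → ⌈·⌉ = 1577
j=9: r + 8k = 1781.134941… → ⌈·⌉ = 1782
j=10: r + 9k = 1985.429058… → ⌈·⌉ = 1986
j=11: r + 10k = 2189.723176… → ⌈·⌉ = 2190
j=12: r + 11k = 2394.017294… → ⌈·⌉ = 2395
j=13: r + 12k = 2598.311411… → ⌈·⌉ = 2599
j=14: r + 13k = 2802.605529… → ⌈·⌉ = 2803
j=15: r + 14k = 3006.899647… → ⌈·⌉ = 3007
j=16: r + 15k = 3211.193764… → ⌈·⌉ = 3212
j=17: r + 16k = 3415.487882… → ⌈·⌉ = 3416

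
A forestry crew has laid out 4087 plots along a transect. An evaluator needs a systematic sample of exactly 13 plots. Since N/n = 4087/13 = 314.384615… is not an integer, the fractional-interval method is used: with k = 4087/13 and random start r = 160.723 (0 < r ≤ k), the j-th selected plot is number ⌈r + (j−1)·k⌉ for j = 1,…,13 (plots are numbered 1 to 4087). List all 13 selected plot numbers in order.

j=1: r + 0k = 160.723 → ⌈·⌉ = 161
j=2: r + 1k = 475.107615… → ⌈·⌉ = 476
j=3: r + 2k = 789.492230… → ⌈·⌉ = 790
j=4: r + 3k = 1103.876846… → ⌈·⌉ = 1104
j=5: r + 4k = 1418.261461… → ⌈·⌉ = 1419
j=6: r + 5k = 1732.646076… → ⌈·⌉ = 1733
j=7: r + 6k = 2047.030692… → ⌈·⌉ = 2048
j=8: r + 7k = 2361.415307… → ⌈·⌉ = 2362
j=9: r + 8k = 2675.799923… → ⌈·⌉ = 2676
j=10: r + 9k = 2990.184538… → ⌈·⌉ = 2991
j=11: r + 10k = 3304.569153… → ⌈·⌉ = 3305
j=12: r + 11k = 3618.953769… → ⌈·⌉ = 3619
j=13: r + 12k = 3933.338384… → ⌈·⌉ = 3934

161, 476, 790, 1104, 1419, 1733, 2048, 2362, 2676, 2991, 3305, 3619, 3934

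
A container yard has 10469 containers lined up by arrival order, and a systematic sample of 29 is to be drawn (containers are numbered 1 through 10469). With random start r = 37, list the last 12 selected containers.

k = N/n = 10469/29 = 361
18th selection = 37 + 17×361 = 6174
19th: 6174 + 361 = 6535
20th: 6535 + 361 = 6896
21st: 6896 + 361 = 7257
22nd: 7257 + 361 = 7618
23rd: 7618 + 361 = 7979
24th: 7979 + 361 = 8340
25th: 8340 + 361 = 8701
26th: 8701 + 361 = 9062
27th: 9062 + 361 = 9423
28th: 9423 + 361 = 9784
29th: 9784 + 361 = 10145

6174, 6535, 6896, 7257, 7618, 7979, 8340, 8701, 9062, 9423, 9784, 10145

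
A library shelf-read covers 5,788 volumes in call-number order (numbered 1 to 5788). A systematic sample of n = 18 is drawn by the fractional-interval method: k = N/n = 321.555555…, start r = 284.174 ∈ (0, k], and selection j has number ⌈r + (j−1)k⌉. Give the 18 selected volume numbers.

j=1: r + 0k = 284.174 → ⌈·⌉ = 285
j=2: r + 1k = 605.729555… → ⌈·⌉ = 606
j=3: r + 2k = 927.285111… → ⌈·⌉ = 928
j=4: r + 3k = 1248.840666… → ⌈·⌉ = 1249
j=5: r + 4k = 1570.396222… → ⌈·⌉ = 1571
j=6: r + 5k = 1891.951777… → ⌈·⌉ = 1892
j=7: r + 6k = 2213.507333… → ⌈·⌉ = 2214
j=8: r + 7k = 2535.062888… → ⌈·⌉ = 2536
j=9: r + 8k = 2856.618444… → ⌈·⌉ = 2857
j=10: r + 9k = 3178.174 → ⌈·⌉ = 3179
j=11: r + 10k = 3499.729555… → ⌈·⌉ = 3500
j=12: r + 11k = 3821.285111… → ⌈·⌉ = 3822
j=13: r + 12k = 4142.840666… → ⌈·⌉ = 4143
j=14: r + 13k = 4464.396222… → ⌈·⌉ = 4465
j=15: r + 14k = 4785.951777… → ⌈·⌉ = 4786
j=16: r + 15k = 5107.507333… → ⌈·⌉ = 5108
j=17: r + 16k = 5429.062888… → ⌈·⌉ = 5430
j=18: r + 17k = 5750.618444… → ⌈·⌉ = 5751

285, 606, 928, 1249, 1571, 1892, 2214, 2536, 2857, 3179, 3500, 3822, 4143, 4465, 4786, 5108, 5430, 5751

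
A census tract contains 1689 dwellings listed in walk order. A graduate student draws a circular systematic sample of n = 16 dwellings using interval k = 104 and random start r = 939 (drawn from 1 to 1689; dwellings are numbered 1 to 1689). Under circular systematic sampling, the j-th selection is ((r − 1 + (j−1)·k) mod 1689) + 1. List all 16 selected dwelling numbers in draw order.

939, 1043, 1147, 1251, 1355, 1459, 1563, 1667, 82, 186, 290, 394, 498, 602, 706, 810

Selection 1: 939
Selection 2: 939 + 104 = 1043
Selection 3: 1043 + 104 = 1147
Selection 4: 1147 + 104 = 1251
Selection 5: 1251 + 104 = 1355
Selection 6: 1355 + 104 = 1459
Selection 7: 1459 + 104 = 1563
Selection 8: 1563 + 104 = 1667
Selection 9: 1667 + 104 = 1771 → 1771 − 1689 = 82
Selection 10: 82 + 104 = 186
Selection 11: 186 + 104 = 290
Selection 12: 290 + 104 = 394
Selection 13: 394 + 104 = 498
Selection 14: 498 + 104 = 602
Selection 15: 602 + 104 = 706
Selection 16: 706 + 104 = 810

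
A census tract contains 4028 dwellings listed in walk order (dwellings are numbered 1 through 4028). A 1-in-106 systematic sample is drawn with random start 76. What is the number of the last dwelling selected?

3998

k = 106
38th selection = r + (38−1)·k = 76 + 37×106 = 76 + 3922 = 3998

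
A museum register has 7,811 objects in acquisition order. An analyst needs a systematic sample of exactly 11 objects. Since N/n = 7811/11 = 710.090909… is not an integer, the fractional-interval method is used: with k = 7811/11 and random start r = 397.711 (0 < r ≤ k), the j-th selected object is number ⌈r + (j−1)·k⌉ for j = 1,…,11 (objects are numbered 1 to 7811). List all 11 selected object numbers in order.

j=1: r + 0k = 397.711 → ⌈·⌉ = 398
j=2: r + 1k = 1107.801909… → ⌈·⌉ = 1108
j=3: r + 2k = 1817.892818… → ⌈·⌉ = 1818
j=4: r + 3k = 2527.983727… → ⌈·⌉ = 2528
j=5: r + 4k = 3238.074636… → ⌈·⌉ = 3239
j=6: r + 5k = 3948.165545… → ⌈·⌉ = 3949
j=7: r + 6k = 4658.256454… → ⌈·⌉ = 4659
j=8: r + 7k = 5368.347363… → ⌈·⌉ = 5369
j=9: r + 8k = 6078.438272… → ⌈·⌉ = 6079
j=10: r + 9k = 6788.529181… → ⌈·⌉ = 6789
j=11: r + 10k = 7498.620090… → ⌈·⌉ = 7499

398, 1108, 1818, 2528, 3239, 3949, 4659, 5369, 6079, 6789, 7499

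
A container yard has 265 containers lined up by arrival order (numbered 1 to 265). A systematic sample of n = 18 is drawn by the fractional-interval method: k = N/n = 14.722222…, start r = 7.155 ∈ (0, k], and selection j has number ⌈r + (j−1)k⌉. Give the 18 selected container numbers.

8, 22, 37, 52, 67, 81, 96, 111, 125, 140, 155, 170, 184, 199, 214, 228, 243, 258

j=1: r + 0k = 7.155 → ⌈·⌉ = 8
j=2: r + 1k = 21.877222… → ⌈·⌉ = 22
j=3: r + 2k = 36.599444… → ⌈·⌉ = 37
j=4: r + 3k = 51.321666… → ⌈·⌉ = 52
j=5: r + 4k = 66.043888… → ⌈·⌉ = 67
j=6: r + 5k = 80.766111… → ⌈·⌉ = 81
j=7: r + 6k = 95.488333… → ⌈·⌉ = 96
j=8: r + 7k = 110.210555… → ⌈·⌉ = 111
j=9: r + 8k = 124.932777… → ⌈·⌉ = 125
j=10: r + 9k = 139.655 → ⌈·⌉ = 140
j=11: r + 10k = 154.377222… → ⌈·⌉ = 155
j=12: r + 11k = 169.099444… → ⌈·⌉ = 170
j=13: r + 12k = 183.821666… → ⌈·⌉ = 184
j=14: r + 13k = 198.543888… → ⌈·⌉ = 199
j=15: r + 14k = 213.266111… → ⌈·⌉ = 214
j=16: r + 15k = 227.988333… → ⌈·⌉ = 228
j=17: r + 16k = 242.710555… → ⌈·⌉ = 243
j=18: r + 17k = 257.432777… → ⌈·⌉ = 258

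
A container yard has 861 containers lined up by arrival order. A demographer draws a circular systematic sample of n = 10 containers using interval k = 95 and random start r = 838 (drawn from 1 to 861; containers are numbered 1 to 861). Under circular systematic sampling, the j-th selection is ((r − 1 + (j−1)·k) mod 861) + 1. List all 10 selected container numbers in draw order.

Selection 1: 838
Selection 2: 838 + 95 = 933 → 933 − 861 = 72
Selection 3: 72 + 95 = 167
Selection 4: 167 + 95 = 262
Selection 5: 262 + 95 = 357
Selection 6: 357 + 95 = 452
Selection 7: 452 + 95 = 547
Selection 8: 547 + 95 = 642
Selection 9: 642 + 95 = 737
Selection 10: 737 + 95 = 832

838, 72, 167, 262, 357, 452, 547, 642, 737, 832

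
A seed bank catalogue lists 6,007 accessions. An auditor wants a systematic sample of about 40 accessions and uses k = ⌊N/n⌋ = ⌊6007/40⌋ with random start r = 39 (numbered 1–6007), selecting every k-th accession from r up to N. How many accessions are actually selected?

k = ⌊6007/40⌋ = 150
Achieved size = ⌊(6007 − 39)/150⌋ + 1 = ⌊5968/150⌋ + 1 = 39 + 1 = 40
(last selection: 39 + 39×150 = 5889 ≤ 6007; next would be 6039 > 6007)

40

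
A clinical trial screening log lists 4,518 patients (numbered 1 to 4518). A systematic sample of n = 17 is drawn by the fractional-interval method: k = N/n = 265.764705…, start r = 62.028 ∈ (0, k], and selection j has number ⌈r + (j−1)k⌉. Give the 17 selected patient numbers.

j=1: r + 0k = 62.028 → ⌈·⌉ = 63
j=2: r + 1k = 327.792705… → ⌈·⌉ = 328
j=3: r + 2k = 593.557411… → ⌈·⌉ = 594
j=4: r + 3k = 859.322117… → ⌈·⌉ = 860
j=5: r + 4k = 1125.086823… → ⌈·⌉ = 1126
j=6: r + 5k = 1390.851529… → ⌈·⌉ = 1391
j=7: r + 6k = 1656.616235… → ⌈·⌉ = 1657
j=8: r + 7k = 1922.380941… → ⌈·⌉ = 1923
j=9: r + 8k = 2188.145647… → ⌈·⌉ = 2189
j=10: r + 9k = 2453.910352… → ⌈·⌉ = 2454
j=11: r + 10k = 2719.675058… → ⌈·⌉ = 2720
j=12: r + 11k = 2985.439764… → ⌈·⌉ = 2986
j=13: r + 12k = 3251.204470… → ⌈·⌉ = 3252
j=14: r + 13k = 3516.969176… → ⌈·⌉ = 3517
j=15: r + 14k = 3782.733882… → ⌈·⌉ = 3783
j=16: r + 15k = 4048.498588… → ⌈·⌉ = 4049
j=17: r + 16k = 4314.263294… → ⌈·⌉ = 4315

63, 328, 594, 860, 1126, 1391, 1657, 1923, 2189, 2454, 2720, 2986, 3252, 3517, 3783, 4049, 4315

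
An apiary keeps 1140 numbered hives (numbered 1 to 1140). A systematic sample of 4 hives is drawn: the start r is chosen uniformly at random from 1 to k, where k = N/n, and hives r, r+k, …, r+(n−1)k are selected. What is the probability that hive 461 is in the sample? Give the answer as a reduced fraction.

1/285

k = 1140/4 = 285.
Hive 461 is selected iff r ≡ 461 (mod 285); exactly one such r in {1,…,285}.
Inclusion probability = 1/285.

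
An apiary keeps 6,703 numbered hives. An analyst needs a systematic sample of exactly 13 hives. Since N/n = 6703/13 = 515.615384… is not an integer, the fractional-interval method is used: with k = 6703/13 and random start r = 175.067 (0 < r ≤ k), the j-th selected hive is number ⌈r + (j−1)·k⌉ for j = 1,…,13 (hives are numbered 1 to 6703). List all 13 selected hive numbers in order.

176, 691, 1207, 1722, 2238, 2754, 3269, 3785, 4300, 4816, 5332, 5847, 6363

j=1: r + 0k = 175.067 → ⌈·⌉ = 176
j=2: r + 1k = 690.682384… → ⌈·⌉ = 691
j=3: r + 2k = 1206.297769… → ⌈·⌉ = 1207
j=4: r + 3k = 1721.913153… → ⌈·⌉ = 1722
j=5: r + 4k = 2237.528538… → ⌈·⌉ = 2238
j=6: r + 5k = 2753.143923… → ⌈·⌉ = 2754
j=7: r + 6k = 3268.759307… → ⌈·⌉ = 3269
j=8: r + 7k = 3784.374692… → ⌈·⌉ = 3785
j=9: r + 8k = 4299.990076… → ⌈·⌉ = 4300
j=10: r + 9k = 4815.605461… → ⌈·⌉ = 4816
j=11: r + 10k = 5331.220846… → ⌈·⌉ = 5332
j=12: r + 11k = 5846.836230… → ⌈·⌉ = 5847
j=13: r + 12k = 6362.451615… → ⌈·⌉ = 6363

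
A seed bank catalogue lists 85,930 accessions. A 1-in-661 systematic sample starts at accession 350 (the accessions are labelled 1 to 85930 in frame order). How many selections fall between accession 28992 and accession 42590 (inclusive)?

20

k = 661
First selection ≥ 28992: 350 + ⌈(28992−350)/661⌉·661 = 350 + 44×661 = 29434
Last selection ≤ 42590: 350 + ⌊(42590−350)/661⌋·661 = 350 + 63×661 = 41993
Count = 63 − 44 + 1 = 20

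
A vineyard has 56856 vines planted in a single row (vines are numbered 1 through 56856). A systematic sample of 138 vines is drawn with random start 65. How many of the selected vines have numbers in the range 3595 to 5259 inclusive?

4

k = 56856/138 = 412
First selection ≥ 3595: 65 + ⌈(3595−65)/412⌉·412 = 65 + 9×412 = 3773
Last selection ≤ 5259: 65 + ⌊(5259−65)/412⌋·412 = 65 + 12×412 = 5009
Count = 12 − 9 + 1 = 4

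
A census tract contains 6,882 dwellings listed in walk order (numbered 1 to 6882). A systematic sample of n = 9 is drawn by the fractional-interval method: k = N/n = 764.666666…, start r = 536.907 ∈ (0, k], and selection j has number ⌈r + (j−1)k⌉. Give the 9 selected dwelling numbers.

j=1: r + 0k = 536.907 → ⌈·⌉ = 537
j=2: r + 1k = 1301.573666… → ⌈·⌉ = 1302
j=3: r + 2k = 2066.240333… → ⌈·⌉ = 2067
j=4: r + 3k = 2830.907 → ⌈·⌉ = 2831
j=5: r + 4k = 3595.573666… → ⌈·⌉ = 3596
j=6: r + 5k = 4360.240333… → ⌈·⌉ = 4361
j=7: r + 6k = 5124.907 → ⌈·⌉ = 5125
j=8: r + 7k = 5889.573666… → ⌈·⌉ = 5890
j=9: r + 8k = 6654.240333… → ⌈·⌉ = 6655

537, 1302, 2067, 2831, 3596, 4361, 5125, 5890, 6655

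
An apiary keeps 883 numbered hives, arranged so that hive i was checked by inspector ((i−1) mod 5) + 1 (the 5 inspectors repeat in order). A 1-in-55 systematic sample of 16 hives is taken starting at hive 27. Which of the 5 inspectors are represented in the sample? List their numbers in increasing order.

2

Consecutive selections differ by k = 55, so their inspector numbers differ by 55 mod 5 = 0.
gcd(55, 5) = 5, so the sample visits 5/5 = 1 distinct residues mod 5.
Start 27 is inspector 2; the inspectors hit are 2.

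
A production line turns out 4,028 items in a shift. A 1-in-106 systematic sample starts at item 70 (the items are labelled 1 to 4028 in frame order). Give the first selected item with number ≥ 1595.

k = 106
Steps past start: ⌈(1595 − 70)/106⌉ = ⌈1525/106⌉ = 15
Selected item: 70 + 15×106 = 1660

1660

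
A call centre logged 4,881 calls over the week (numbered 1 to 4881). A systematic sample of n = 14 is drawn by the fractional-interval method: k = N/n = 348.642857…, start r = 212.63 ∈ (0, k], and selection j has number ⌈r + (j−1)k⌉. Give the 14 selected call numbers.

213, 562, 910, 1259, 1608, 1956, 2305, 2654, 3002, 3351, 3700, 4048, 4397, 4745

j=1: r + 0k = 212.63 → ⌈·⌉ = 213
j=2: r + 1k = 561.272857… → ⌈·⌉ = 562
j=3: r + 2k = 909.915714… → ⌈·⌉ = 910
j=4: r + 3k = 1258.558571… → ⌈·⌉ = 1259
j=5: r + 4k = 1607.201428… → ⌈·⌉ = 1608
j=6: r + 5k = 1955.844285… → ⌈·⌉ = 1956
j=7: r + 6k = 2304.487142… → ⌈·⌉ = 2305
j=8: r + 7k = 2653.13 → ⌈·⌉ = 2654
j=9: r + 8k = 3001.772857… → ⌈·⌉ = 3002
j=10: r + 9k = 3350.415714… → ⌈·⌉ = 3351
j=11: r + 10k = 3699.058571… → ⌈·⌉ = 3700
j=12: r + 11k = 4047.701428… → ⌈·⌉ = 4048
j=13: r + 12k = 4396.344285… → ⌈·⌉ = 4397
j=14: r + 13k = 4744.987142… → ⌈·⌉ = 4745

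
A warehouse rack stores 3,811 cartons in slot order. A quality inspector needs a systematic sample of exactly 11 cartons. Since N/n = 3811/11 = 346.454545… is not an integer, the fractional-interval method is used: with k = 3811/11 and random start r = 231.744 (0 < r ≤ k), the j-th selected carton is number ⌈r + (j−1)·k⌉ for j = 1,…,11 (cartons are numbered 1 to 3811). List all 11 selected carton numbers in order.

232, 579, 925, 1272, 1618, 1965, 2311, 2657, 3004, 3350, 3697

j=1: r + 0k = 231.744 → ⌈·⌉ = 232
j=2: r + 1k = 578.198545… → ⌈·⌉ = 579
j=3: r + 2k = 924.653090… → ⌈·⌉ = 925
j=4: r + 3k = 1271.107636… → ⌈·⌉ = 1272
j=5: r + 4k = 1617.562181… → ⌈·⌉ = 1618
j=6: r + 5k = 1964.016727… → ⌈·⌉ = 1965
j=7: r + 6k = 2310.471272… → ⌈·⌉ = 2311
j=8: r + 7k = 2656.925818… → ⌈·⌉ = 2657
j=9: r + 8k = 3003.380363… → ⌈·⌉ = 3004
j=10: r + 9k = 3349.834909… → ⌈·⌉ = 3350
j=11: r + 10k = 3696.289454… → ⌈·⌉ = 3697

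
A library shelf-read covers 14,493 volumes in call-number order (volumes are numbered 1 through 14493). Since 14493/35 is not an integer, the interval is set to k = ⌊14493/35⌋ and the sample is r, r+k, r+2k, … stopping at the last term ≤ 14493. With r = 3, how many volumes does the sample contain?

36

k = ⌊14493/35⌋ = 414
Achieved size = ⌊(14493 − 3)/414⌋ + 1 = ⌊14490/414⌋ + 1 = 35 + 1 = 36
(last selection: 3 + 35×414 = 14493 ≤ 14493; next would be 14907 > 14493)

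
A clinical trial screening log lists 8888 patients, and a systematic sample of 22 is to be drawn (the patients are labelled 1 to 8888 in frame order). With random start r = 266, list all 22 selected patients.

k = N/n = 8888/22 = 404
patient 1: 266
patient 2: 266 + 404 = 670
patient 3: 670 + 404 = 1074
patient 4: 1074 + 404 = 1478
patient 5: 1478 + 404 = 1882
patient 6: 1882 + 404 = 2286
patient 7: 2286 + 404 = 2690
patient 8: 2690 + 404 = 3094
patient 9: 3094 + 404 = 3498
patient 10: 3498 + 404 = 3902
patient 11: 3902 + 404 = 4306
patient 12: 4306 + 404 = 4710
patient 13: 4710 + 404 = 5114
patient 14: 5114 + 404 = 5518
patient 15: 5518 + 404 = 5922
patient 16: 5922 + 404 = 6326
patient 17: 6326 + 404 = 6730
patient 18: 6730 + 404 = 7134
patient 19: 7134 + 404 = 7538
patient 20: 7538 + 404 = 7942
patient 21: 7942 + 404 = 8346
patient 22: 8346 + 404 = 8750

266, 670, 1074, 1478, 1882, 2286, 2690, 3094, 3498, 3902, 4306, 4710, 5114, 5518, 5922, 6326, 6730, 7134, 7538, 7942, 8346, 8750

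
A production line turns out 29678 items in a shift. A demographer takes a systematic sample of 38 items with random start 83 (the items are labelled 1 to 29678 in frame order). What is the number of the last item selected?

k = 29678/38 = 781
38th selection = r + (38−1)·k = 83 + 37×781 = 83 + 28897 = 28980

28980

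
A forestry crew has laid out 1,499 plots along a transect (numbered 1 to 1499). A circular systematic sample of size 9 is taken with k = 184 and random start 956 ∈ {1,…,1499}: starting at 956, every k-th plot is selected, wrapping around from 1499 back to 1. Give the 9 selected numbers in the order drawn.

956, 1140, 1324, 9, 193, 377, 561, 745, 929

Selection 1: 956
Selection 2: 956 + 184 = 1140
Selection 3: 1140 + 184 = 1324
Selection 4: 1324 + 184 = 1508 → 1508 − 1499 = 9
Selection 5: 9 + 184 = 193
Selection 6: 193 + 184 = 377
Selection 7: 377 + 184 = 561
Selection 8: 561 + 184 = 745
Selection 9: 745 + 184 = 929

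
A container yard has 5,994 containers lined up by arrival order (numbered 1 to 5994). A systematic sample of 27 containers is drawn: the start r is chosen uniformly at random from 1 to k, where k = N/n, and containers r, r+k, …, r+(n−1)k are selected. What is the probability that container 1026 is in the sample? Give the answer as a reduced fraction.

1/222

k = 5994/27 = 222.
Container 1026 is selected iff r ≡ 1026 (mod 222); exactly one such r in {1,…,222}.
Inclusion probability = 1/222.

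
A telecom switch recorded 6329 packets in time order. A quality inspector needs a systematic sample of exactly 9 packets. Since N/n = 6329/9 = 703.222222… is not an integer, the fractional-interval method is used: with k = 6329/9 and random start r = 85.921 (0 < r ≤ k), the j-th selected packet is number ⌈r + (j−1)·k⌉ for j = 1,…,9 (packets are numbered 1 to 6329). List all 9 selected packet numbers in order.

j=1: r + 0k = 85.921 → ⌈·⌉ = 86
j=2: r + 1k = 789.143222… → ⌈·⌉ = 790
j=3: r + 2k = 1492.365444… → ⌈·⌉ = 1493
j=4: r + 3k = 2195.587666… → ⌈·⌉ = 2196
j=5: r + 4k = 2898.809888… → ⌈·⌉ = 2899
j=6: r + 5k = 3602.032111… → ⌈·⌉ = 3603
j=7: r + 6k = 4305.254333… → ⌈·⌉ = 4306
j=8: r + 7k = 5008.476555… → ⌈·⌉ = 5009
j=9: r + 8k = 5711.698777… → ⌈·⌉ = 5712

86, 790, 1493, 2196, 2899, 3603, 4306, 5009, 5712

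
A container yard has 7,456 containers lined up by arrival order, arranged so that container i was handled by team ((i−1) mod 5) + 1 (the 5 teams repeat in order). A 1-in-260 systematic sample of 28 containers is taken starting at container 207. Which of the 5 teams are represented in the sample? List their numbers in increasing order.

Consecutive selections differ by k = 260, so their team numbers differ by 260 mod 5 = 0.
gcd(260, 5) = 5, so the sample visits 5/5 = 1 distinct residues mod 5.
Start 207 is team 2; the teams hit are 2.

2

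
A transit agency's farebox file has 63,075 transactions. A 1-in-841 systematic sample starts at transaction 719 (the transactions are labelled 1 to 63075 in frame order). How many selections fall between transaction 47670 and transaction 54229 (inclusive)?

8

k = 841
First selection ≥ 47670: 719 + ⌈(47670−719)/841⌉·841 = 719 + 56×841 = 47815
Last selection ≤ 54229: 719 + ⌊(54229−719)/841⌋·841 = 719 + 63×841 = 53702
Count = 63 − 56 + 1 = 8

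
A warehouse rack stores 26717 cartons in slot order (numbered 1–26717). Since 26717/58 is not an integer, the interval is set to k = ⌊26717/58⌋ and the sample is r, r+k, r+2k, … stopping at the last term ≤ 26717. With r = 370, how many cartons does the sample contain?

58

k = ⌊26717/58⌋ = 460
Achieved size = ⌊(26717 − 370)/460⌋ + 1 = ⌊26347/460⌋ + 1 = 57 + 1 = 58
(last selection: 370 + 57×460 = 26590 ≤ 26717; next would be 27050 > 26717)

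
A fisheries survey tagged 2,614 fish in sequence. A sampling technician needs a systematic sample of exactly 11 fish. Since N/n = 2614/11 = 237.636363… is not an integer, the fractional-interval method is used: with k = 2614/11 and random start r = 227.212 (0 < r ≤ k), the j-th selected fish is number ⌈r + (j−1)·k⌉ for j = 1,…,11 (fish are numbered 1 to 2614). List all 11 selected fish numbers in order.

j=1: r + 0k = 227.212 → ⌈·⌉ = 228
j=2: r + 1k = 464.848363… → ⌈·⌉ = 465
j=3: r + 2k = 702.484727… → ⌈·⌉ = 703
j=4: r + 3k = 940.121090… → ⌈·⌉ = 941
j=5: r + 4k = 1177.757454… → ⌈·⌉ = 1178
j=6: r + 5k = 1415.393818… → ⌈·⌉ = 1416
j=7: r + 6k = 1653.030181… → ⌈·⌉ = 1654
j=8: r + 7k = 1890.666545… → ⌈·⌉ = 1891
j=9: r + 8k = 2128.302909… → ⌈·⌉ = 2129
j=10: r + 9k = 2365.939272… → ⌈·⌉ = 2366
j=11: r + 10k = 2603.575636… → ⌈·⌉ = 2604

228, 465, 703, 941, 1178, 1416, 1654, 1891, 2129, 2366, 2604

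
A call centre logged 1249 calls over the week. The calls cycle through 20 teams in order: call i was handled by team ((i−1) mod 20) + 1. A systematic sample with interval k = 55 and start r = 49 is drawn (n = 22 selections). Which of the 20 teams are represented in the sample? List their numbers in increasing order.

4, 9, 14, 19

Consecutive selections differ by k = 55, so their team numbers differ by 55 mod 20 = 15.
gcd(55, 20) = 5, so the sample visits 20/5 = 4 distinct residues mod 20.
Start 49 is team 9; the teams hit are 4, 9, 14, 19.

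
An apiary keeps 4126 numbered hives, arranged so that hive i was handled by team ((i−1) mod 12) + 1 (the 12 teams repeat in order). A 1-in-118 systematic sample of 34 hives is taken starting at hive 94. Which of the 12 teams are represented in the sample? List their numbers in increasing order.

Consecutive selections differ by k = 118, so their team numbers differ by 118 mod 12 = 10.
gcd(118, 12) = 2, so the sample visits 12/2 = 6 distinct residues mod 12.
Start 94 is team 10; the teams hit are 2, 4, 6, 8, 10, 12.

2, 4, 6, 8, 10, 12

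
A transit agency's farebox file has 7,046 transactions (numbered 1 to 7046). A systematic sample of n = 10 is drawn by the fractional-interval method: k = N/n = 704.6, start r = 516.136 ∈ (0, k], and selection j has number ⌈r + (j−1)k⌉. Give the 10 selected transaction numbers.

j=1: r + 0k = 516.136 → ⌈·⌉ = 517
j=2: r + 1k = 1220.736 → ⌈·⌉ = 1221
j=3: r + 2k = 1925.336 → ⌈·⌉ = 1926
j=4: r + 3k = 2629.936 → ⌈·⌉ = 2630
j=5: r + 4k = 3334.536 → ⌈·⌉ = 3335
j=6: r + 5k = 4039.136 → ⌈·⌉ = 4040
j=7: r + 6k = 4743.736 → ⌈·⌉ = 4744
j=8: r + 7k = 5448.336 → ⌈·⌉ = 5449
j=9: r + 8k = 6152.936 → ⌈·⌉ = 6153
j=10: r + 9k = 6857.536 → ⌈·⌉ = 6858

517, 1221, 1926, 2630, 3335, 4040, 4744, 5449, 6153, 6858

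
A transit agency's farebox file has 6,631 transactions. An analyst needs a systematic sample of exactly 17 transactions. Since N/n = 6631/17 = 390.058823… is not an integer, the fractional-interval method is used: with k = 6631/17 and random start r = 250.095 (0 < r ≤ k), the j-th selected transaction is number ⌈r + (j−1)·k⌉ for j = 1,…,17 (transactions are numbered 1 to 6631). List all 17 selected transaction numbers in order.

251, 641, 1031, 1421, 1811, 2201, 2591, 2981, 3371, 3761, 4151, 4541, 4931, 5321, 5711, 6101, 6492

j=1: r + 0k = 250.095 → ⌈·⌉ = 251
j=2: r + 1k = 640.153823… → ⌈·⌉ = 641
j=3: r + 2k = 1030.212647… → ⌈·⌉ = 1031
j=4: r + 3k = 1420.271470… → ⌈·⌉ = 1421
j=5: r + 4k = 1810.330294… → ⌈·⌉ = 1811
j=6: r + 5k = 2200.389117… → ⌈·⌉ = 2201
j=7: r + 6k = 2590.447941… → ⌈·⌉ = 2591
j=8: r + 7k = 2980.506764… → ⌈·⌉ = 2981
j=9: r + 8k = 3370.565588… → ⌈·⌉ = 3371
j=10: r + 9k = 3760.624411… → ⌈·⌉ = 3761
j=11: r + 10k = 4150.683235… → ⌈·⌉ = 4151
j=12: r + 11k = 4540.742058… → ⌈·⌉ = 4541
j=13: r + 12k = 4930.800882… → ⌈·⌉ = 4931
j=14: r + 13k = 5320.859705… → ⌈·⌉ = 5321
j=15: r + 14k = 5710.918529… → ⌈·⌉ = 5711
j=16: r + 15k = 6100.977352… → ⌈·⌉ = 6101
j=17: r + 16k = 6491.036176… → ⌈·⌉ = 6492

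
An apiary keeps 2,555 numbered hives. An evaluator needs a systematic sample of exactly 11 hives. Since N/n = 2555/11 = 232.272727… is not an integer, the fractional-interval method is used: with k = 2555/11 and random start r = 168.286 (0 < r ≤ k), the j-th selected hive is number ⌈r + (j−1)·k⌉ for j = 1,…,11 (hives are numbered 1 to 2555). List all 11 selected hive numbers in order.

169, 401, 633, 866, 1098, 1330, 1562, 1795, 2027, 2259, 2492

j=1: r + 0k = 168.286 → ⌈·⌉ = 169
j=2: r + 1k = 400.558727… → ⌈·⌉ = 401
j=3: r + 2k = 632.831454… → ⌈·⌉ = 633
j=4: r + 3k = 865.104181… → ⌈·⌉ = 866
j=5: r + 4k = 1097.376909… → ⌈·⌉ = 1098
j=6: r + 5k = 1329.649636… → ⌈·⌉ = 1330
j=7: r + 6k = 1561.922363… → ⌈·⌉ = 1562
j=8: r + 7k = 1794.195090… → ⌈·⌉ = 1795
j=9: r + 8k = 2026.467818… → ⌈·⌉ = 2027
j=10: r + 9k = 2258.740545… → ⌈·⌉ = 2259
j=11: r + 10k = 2491.013272… → ⌈·⌉ = 2492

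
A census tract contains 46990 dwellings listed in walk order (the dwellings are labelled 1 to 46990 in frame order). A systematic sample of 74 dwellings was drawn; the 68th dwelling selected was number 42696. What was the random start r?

151

k = 46990/74 = 635
r = 42696 − (68−1)×635 = 42696 − 42545 = 151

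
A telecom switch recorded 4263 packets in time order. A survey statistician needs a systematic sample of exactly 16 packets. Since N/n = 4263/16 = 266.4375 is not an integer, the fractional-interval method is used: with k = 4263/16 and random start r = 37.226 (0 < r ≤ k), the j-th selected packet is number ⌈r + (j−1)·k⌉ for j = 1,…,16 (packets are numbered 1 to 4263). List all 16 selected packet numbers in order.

j=1: r + 0k = 37.226 → ⌈·⌉ = 38
j=2: r + 1k = 303.6635 → ⌈·⌉ = 304
j=3: r + 2k = 570.101 → ⌈·⌉ = 571
j=4: r + 3k = 836.5385 → ⌈·⌉ = 837
j=5: r + 4k = 1102.976 → ⌈·⌉ = 1103
j=6: r + 5k = 1369.4135 → ⌈·⌉ = 1370
j=7: r + 6k = 1635.851 → ⌈·⌉ = 1636
j=8: r + 7k = 1902.2885 → ⌈·⌉ = 1903
j=9: r + 8k = 2168.726 → ⌈·⌉ = 2169
j=10: r + 9k = 2435.1635 → ⌈·⌉ = 2436
j=11: r + 10k = 2701.601 → ⌈·⌉ = 2702
j=12: r + 11k = 2968.0385 → ⌈·⌉ = 2969
j=13: r + 12k = 3234.476 → ⌈·⌉ = 3235
j=14: r + 13k = 3500.9135 → ⌈·⌉ = 3501
j=15: r + 14k = 3767.351 → ⌈·⌉ = 3768
j=16: r + 15k = 4033.7885 → ⌈·⌉ = 4034

38, 304, 571, 837, 1103, 1370, 1636, 1903, 2169, 2436, 2702, 2969, 3235, 3501, 3768, 4034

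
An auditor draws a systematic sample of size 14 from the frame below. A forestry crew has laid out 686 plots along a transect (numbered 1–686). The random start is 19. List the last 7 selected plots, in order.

k = N/n = 686/14 = 49
8th selection = 19 + 7×49 = 362
9th: 362 + 49 = 411
10th: 411 + 49 = 460
11th: 460 + 49 = 509
12th: 509 + 49 = 558
13th: 558 + 49 = 607
14th: 607 + 49 = 656

362, 411, 460, 509, 558, 607, 656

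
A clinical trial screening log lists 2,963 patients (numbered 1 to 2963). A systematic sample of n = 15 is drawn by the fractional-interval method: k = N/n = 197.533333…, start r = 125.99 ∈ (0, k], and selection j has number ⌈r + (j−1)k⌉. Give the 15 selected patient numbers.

126, 324, 522, 719, 917, 1114, 1312, 1509, 1707, 1904, 2102, 2299, 2497, 2694, 2892

j=1: r + 0k = 125.99 → ⌈·⌉ = 126
j=2: r + 1k = 323.523333… → ⌈·⌉ = 324
j=3: r + 2k = 521.056666… → ⌈·⌉ = 522
j=4: r + 3k = 718.59 → ⌈·⌉ = 719
j=5: r + 4k = 916.123333… → ⌈·⌉ = 917
j=6: r + 5k = 1113.656666… → ⌈·⌉ = 1114
j=7: r + 6k = 1311.19 → ⌈·⌉ = 1312
j=8: r + 7k = 1508.723333… → ⌈·⌉ = 1509
j=9: r + 8k = 1706.256666… → ⌈·⌉ = 1707
j=10: r + 9k = 1903.79 → ⌈·⌉ = 1904
j=11: r + 10k = 2101.323333… → ⌈·⌉ = 2102
j=12: r + 11k = 2298.856666… → ⌈·⌉ = 2299
j=13: r + 12k = 2496.39 → ⌈·⌉ = 2497
j=14: r + 13k = 2693.923333… → ⌈·⌉ = 2694
j=15: r + 14k = 2891.456666… → ⌈·⌉ = 2892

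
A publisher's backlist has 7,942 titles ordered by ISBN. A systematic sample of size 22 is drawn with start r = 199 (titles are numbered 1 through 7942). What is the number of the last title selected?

7780

k = 7942/22 = 361
22nd selection = r + (22−1)·k = 199 + 21×361 = 199 + 7581 = 7780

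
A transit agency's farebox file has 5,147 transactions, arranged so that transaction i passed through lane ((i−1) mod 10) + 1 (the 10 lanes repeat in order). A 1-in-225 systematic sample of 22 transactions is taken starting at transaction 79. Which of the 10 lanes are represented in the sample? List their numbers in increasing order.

Consecutive selections differ by k = 225, so their lane numbers differ by 225 mod 10 = 5.
gcd(225, 10) = 5, so the sample visits 10/5 = 2 distinct residues mod 10.
Start 79 is lane 9; the lanes hit are 4, 9.

4, 9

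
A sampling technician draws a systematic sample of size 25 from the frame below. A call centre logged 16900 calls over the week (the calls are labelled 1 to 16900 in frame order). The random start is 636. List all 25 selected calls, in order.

636, 1312, 1988, 2664, 3340, 4016, 4692, 5368, 6044, 6720, 7396, 8072, 8748, 9424, 10100, 10776, 11452, 12128, 12804, 13480, 14156, 14832, 15508, 16184, 16860

k = N/n = 16900/25 = 676
call 1: 636
call 2: 636 + 676 = 1312
call 3: 1312 + 676 = 1988
call 4: 1988 + 676 = 2664
call 5: 2664 + 676 = 3340
call 6: 3340 + 676 = 4016
call 7: 4016 + 676 = 4692
call 8: 4692 + 676 = 5368
call 9: 5368 + 676 = 6044
call 10: 6044 + 676 = 6720
call 11: 6720 + 676 = 7396
call 12: 7396 + 676 = 8072
call 13: 8072 + 676 = 8748
call 14: 8748 + 676 = 9424
call 15: 9424 + 676 = 10100
call 16: 10100 + 676 = 10776
call 17: 10776 + 676 = 11452
call 18: 11452 + 676 = 12128
call 19: 12128 + 676 = 12804
call 20: 12804 + 676 = 13480
call 21: 13480 + 676 = 14156
call 22: 14156 + 676 = 14832
call 23: 14832 + 676 = 15508
call 24: 15508 + 676 = 16184
call 25: 16184 + 676 = 16860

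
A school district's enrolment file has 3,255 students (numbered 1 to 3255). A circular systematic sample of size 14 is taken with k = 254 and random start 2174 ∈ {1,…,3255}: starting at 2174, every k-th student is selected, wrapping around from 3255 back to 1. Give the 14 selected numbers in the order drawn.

2174, 2428, 2682, 2936, 3190, 189, 443, 697, 951, 1205, 1459, 1713, 1967, 2221

Selection 1: 2174
Selection 2: 2174 + 254 = 2428
Selection 3: 2428 + 254 = 2682
Selection 4: 2682 + 254 = 2936
Selection 5: 2936 + 254 = 3190
Selection 6: 3190 + 254 = 3444 → 3444 − 3255 = 189
Selection 7: 189 + 254 = 443
Selection 8: 443 + 254 = 697
Selection 9: 697 + 254 = 951
Selection 10: 951 + 254 = 1205
Selection 11: 1205 + 254 = 1459
Selection 12: 1459 + 254 = 1713
Selection 13: 1713 + 254 = 1967
Selection 14: 1967 + 254 = 2221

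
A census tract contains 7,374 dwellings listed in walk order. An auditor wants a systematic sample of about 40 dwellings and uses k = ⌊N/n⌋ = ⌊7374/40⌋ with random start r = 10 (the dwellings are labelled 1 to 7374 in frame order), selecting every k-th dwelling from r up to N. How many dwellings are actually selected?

k = ⌊7374/40⌋ = 184
Achieved size = ⌊(7374 − 10)/184⌋ + 1 = ⌊7364/184⌋ + 1 = 40 + 1 = 41
(last selection: 10 + 40×184 = 7370 ≤ 7374; next would be 7554 > 7374)

41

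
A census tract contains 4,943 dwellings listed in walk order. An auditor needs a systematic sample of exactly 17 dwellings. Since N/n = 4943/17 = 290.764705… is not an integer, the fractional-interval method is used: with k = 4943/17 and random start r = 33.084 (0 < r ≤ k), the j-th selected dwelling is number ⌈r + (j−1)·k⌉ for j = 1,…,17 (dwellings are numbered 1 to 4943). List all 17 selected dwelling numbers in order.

34, 324, 615, 906, 1197, 1487, 1778, 2069, 2360, 2650, 2941, 3232, 3523, 3814, 4104, 4395, 4686

j=1: r + 0k = 33.084 → ⌈·⌉ = 34
j=2: r + 1k = 323.848705… → ⌈·⌉ = 324
j=3: r + 2k = 614.613411… → ⌈·⌉ = 615
j=4: r + 3k = 905.378117… → ⌈·⌉ = 906
j=5: r + 4k = 1196.142823… → ⌈·⌉ = 1197
j=6: r + 5k = 1486.907529… → ⌈·⌉ = 1487
j=7: r + 6k = 1777.672235… → ⌈·⌉ = 1778
j=8: r + 7k = 2068.436941… → ⌈·⌉ = 2069
j=9: r + 8k = 2359.201647… → ⌈·⌉ = 2360
j=10: r + 9k = 2649.966352… → ⌈·⌉ = 2650
j=11: r + 10k = 2940.731058… → ⌈·⌉ = 2941
j=12: r + 11k = 3231.495764… → ⌈·⌉ = 3232
j=13: r + 12k = 3522.260470… → ⌈·⌉ = 3523
j=14: r + 13k = 3813.025176… → ⌈·⌉ = 3814
j=15: r + 14k = 4103.789882… → ⌈·⌉ = 4104
j=16: r + 15k = 4394.554588… → ⌈·⌉ = 4395
j=17: r + 16k = 4685.319294… → ⌈·⌉ = 4686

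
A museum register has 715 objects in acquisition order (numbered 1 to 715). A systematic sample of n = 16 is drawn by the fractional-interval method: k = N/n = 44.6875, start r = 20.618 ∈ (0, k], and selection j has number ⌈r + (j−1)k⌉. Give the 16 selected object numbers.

21, 66, 110, 155, 200, 245, 289, 334, 379, 423, 468, 513, 557, 602, 647, 691

j=1: r + 0k = 20.618 → ⌈·⌉ = 21
j=2: r + 1k = 65.3055 → ⌈·⌉ = 66
j=3: r + 2k = 109.993 → ⌈·⌉ = 110
j=4: r + 3k = 154.6805 → ⌈·⌉ = 155
j=5: r + 4k = 199.368 → ⌈·⌉ = 200
j=6: r + 5k = 244.0555 → ⌈·⌉ = 245
j=7: r + 6k = 288.743 → ⌈·⌉ = 289
j=8: r + 7k = 333.4305 → ⌈·⌉ = 334
j=9: r + 8k = 378.118 → ⌈·⌉ = 379
j=10: r + 9k = 422.8055 → ⌈·⌉ = 423
j=11: r + 10k = 467.493 → ⌈·⌉ = 468
j=12: r + 11k = 512.1805 → ⌈·⌉ = 513
j=13: r + 12k = 556.868 → ⌈·⌉ = 557
j=14: r + 13k = 601.5555 → ⌈·⌉ = 602
j=15: r + 14k = 646.243 → ⌈·⌉ = 647
j=16: r + 15k = 690.9305 → ⌈·⌉ = 691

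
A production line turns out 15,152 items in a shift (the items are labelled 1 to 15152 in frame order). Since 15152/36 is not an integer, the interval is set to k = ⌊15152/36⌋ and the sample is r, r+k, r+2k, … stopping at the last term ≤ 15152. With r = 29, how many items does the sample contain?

k = ⌊15152/36⌋ = 420
Achieved size = ⌊(15152 − 29)/420⌋ + 1 = ⌊15123/420⌋ + 1 = 36 + 1 = 37
(last selection: 29 + 36×420 = 15149 ≤ 15152; next would be 15569 > 15152)

37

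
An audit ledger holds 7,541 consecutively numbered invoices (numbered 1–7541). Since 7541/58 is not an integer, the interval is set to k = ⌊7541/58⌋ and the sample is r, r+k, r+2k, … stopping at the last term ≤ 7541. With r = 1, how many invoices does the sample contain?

k = ⌊7541/58⌋ = 130
Achieved size = ⌊(7541 − 1)/130⌋ + 1 = ⌊7540/130⌋ + 1 = 58 + 1 = 59
(last selection: 1 + 58×130 = 7541 ≤ 7541; next would be 7671 > 7541)

59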